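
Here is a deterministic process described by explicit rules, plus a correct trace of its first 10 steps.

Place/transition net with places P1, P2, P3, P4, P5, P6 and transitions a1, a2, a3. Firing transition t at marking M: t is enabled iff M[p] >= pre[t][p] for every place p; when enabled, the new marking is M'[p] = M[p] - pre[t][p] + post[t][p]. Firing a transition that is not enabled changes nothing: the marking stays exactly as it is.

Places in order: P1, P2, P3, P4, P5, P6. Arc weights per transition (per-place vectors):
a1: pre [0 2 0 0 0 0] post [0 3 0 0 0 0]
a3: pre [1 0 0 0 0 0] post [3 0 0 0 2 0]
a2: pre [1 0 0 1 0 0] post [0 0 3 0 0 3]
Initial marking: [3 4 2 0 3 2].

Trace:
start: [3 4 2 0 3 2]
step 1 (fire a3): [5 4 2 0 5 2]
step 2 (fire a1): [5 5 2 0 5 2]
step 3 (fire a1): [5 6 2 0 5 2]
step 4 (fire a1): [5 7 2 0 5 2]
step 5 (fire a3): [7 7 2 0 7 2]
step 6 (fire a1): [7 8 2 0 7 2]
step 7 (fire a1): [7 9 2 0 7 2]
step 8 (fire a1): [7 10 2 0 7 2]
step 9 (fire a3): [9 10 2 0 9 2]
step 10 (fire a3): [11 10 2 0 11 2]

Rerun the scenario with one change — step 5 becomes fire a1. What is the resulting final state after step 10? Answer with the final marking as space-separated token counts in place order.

(re-executing from step 5 with the substitution; state before step 5: [5 7 2 0 5 2])
step 5 (fire a1): [5 8 2 0 5 2]
step 6 (fire a1): [5 9 2 0 5 2]
step 7 (fire a1): [5 10 2 0 5 2]
step 8 (fire a1): [5 11 2 0 5 2]
step 9 (fire a3): [7 11 2 0 7 2]
step 10 (fire a3): [9 11 2 0 9 2]

9 11 2 0 9 2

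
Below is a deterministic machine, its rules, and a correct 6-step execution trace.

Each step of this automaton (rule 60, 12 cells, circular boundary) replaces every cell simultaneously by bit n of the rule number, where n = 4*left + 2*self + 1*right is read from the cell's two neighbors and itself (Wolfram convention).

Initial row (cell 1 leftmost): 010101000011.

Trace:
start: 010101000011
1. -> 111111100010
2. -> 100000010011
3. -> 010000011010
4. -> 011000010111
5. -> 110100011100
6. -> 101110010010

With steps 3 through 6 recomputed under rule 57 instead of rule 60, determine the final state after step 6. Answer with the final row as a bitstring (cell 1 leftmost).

011001001001

(re-executing steps 3..6 under rule 57; state before step 3: 100000010011)
3. -> 011111001010
4. -> 010000100101
5. -> 101110010010
6. -> 011001001001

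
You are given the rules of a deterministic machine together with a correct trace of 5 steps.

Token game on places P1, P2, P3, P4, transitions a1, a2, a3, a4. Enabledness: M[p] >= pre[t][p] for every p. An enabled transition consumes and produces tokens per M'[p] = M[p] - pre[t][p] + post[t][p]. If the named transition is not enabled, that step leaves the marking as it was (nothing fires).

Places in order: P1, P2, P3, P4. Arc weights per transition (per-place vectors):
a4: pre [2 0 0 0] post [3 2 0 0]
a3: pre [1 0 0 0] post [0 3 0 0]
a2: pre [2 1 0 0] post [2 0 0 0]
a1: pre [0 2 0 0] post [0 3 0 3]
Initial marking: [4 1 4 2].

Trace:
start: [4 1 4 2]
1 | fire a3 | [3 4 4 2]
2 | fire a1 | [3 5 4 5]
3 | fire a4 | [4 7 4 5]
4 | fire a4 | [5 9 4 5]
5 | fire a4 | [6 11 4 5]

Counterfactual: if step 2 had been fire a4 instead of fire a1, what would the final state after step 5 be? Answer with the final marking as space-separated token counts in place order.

(re-executing from step 2 with the substitution; state before step 2: [3 4 4 2])
2 | fire a4 | [4 6 4 2]
3 | fire a4 | [5 8 4 2]
4 | fire a4 | [6 10 4 2]
5 | fire a4 | [7 12 4 2]

7 12 4 2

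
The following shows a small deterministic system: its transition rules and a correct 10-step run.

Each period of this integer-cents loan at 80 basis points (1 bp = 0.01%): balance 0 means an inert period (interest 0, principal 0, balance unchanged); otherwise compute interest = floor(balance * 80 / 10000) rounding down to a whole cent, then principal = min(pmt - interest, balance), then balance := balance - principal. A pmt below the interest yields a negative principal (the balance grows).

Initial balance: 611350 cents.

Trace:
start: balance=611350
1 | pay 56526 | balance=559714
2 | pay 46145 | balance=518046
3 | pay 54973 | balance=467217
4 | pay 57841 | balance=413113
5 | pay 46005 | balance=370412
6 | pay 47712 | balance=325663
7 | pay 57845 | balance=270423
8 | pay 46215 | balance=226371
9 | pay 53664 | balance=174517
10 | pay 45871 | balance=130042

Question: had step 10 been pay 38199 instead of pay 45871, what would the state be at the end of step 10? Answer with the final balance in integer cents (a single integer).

137714

(re-executing from step 10 with the substitution; state before step 10: balance=174517)
10 | pay 38199 | balance=137714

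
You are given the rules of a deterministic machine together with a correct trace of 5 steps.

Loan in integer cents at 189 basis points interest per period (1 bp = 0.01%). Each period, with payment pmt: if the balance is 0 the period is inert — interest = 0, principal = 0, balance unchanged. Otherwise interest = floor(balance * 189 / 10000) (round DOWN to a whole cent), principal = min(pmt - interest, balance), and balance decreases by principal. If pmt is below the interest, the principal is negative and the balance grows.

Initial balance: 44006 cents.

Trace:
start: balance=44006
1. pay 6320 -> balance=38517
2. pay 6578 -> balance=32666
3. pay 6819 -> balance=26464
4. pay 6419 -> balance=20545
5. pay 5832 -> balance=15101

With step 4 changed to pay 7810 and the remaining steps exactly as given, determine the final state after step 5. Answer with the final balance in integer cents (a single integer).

13684

(re-executing from step 4 with the substitution; state before step 4: balance=26464)
4. pay 7810 -> balance=19154
5. pay 5832 -> balance=13684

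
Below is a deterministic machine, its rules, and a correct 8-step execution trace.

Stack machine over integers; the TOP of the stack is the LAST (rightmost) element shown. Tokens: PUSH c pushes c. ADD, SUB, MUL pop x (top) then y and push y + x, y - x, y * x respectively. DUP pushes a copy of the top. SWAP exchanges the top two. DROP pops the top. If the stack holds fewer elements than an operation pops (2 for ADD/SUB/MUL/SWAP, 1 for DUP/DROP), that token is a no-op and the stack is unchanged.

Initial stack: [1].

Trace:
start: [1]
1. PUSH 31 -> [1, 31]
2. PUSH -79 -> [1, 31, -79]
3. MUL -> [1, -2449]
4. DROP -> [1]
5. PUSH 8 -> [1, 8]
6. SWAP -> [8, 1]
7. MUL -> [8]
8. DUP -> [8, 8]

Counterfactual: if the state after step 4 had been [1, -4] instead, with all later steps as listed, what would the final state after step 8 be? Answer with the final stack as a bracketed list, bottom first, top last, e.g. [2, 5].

[1, -32, -32]

state after step 4 := [1, -4]
5. PUSH 8 -> [1, -4, 8]
6. SWAP -> [1, 8, -4]
7. MUL -> [1, -32]
8. DUP -> [1, -32, -32]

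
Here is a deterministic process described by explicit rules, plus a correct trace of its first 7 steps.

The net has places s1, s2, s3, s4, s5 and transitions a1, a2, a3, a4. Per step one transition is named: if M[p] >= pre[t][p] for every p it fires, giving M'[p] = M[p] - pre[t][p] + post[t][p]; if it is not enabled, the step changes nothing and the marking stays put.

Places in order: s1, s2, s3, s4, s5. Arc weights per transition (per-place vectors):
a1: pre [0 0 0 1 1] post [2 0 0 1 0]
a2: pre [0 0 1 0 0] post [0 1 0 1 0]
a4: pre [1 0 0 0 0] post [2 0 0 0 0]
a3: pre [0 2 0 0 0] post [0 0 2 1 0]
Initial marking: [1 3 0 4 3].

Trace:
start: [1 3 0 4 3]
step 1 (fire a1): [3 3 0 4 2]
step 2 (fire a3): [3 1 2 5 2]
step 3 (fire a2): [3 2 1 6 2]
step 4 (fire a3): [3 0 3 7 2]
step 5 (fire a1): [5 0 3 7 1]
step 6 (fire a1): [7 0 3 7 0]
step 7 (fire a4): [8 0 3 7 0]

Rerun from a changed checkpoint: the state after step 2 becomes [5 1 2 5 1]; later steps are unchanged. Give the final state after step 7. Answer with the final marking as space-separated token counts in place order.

8 0 3 7 0

state after step 2 := [5 1 2 5 1]
step 3 (fire a2): [5 2 1 6 1]
step 4 (fire a3): [5 0 3 7 1]
step 5 (fire a1): [7 0 3 7 0]
step 6 (fire a1): [7 0 3 7 0]
step 7 (fire a4): [8 0 3 7 0]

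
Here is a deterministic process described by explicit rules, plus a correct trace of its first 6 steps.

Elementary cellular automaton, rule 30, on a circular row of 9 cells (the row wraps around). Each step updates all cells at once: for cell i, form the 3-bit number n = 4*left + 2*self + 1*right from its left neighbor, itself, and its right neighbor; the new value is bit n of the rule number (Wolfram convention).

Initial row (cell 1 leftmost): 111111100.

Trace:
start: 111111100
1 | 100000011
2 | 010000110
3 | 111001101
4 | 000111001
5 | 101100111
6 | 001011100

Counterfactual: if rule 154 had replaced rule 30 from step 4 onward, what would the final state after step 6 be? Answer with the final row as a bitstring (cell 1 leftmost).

(re-executing steps 4..6 under rule 154; state before step 4: 111001101)
4 | 110111001
5 | 100110111
6 | 011100111

011100111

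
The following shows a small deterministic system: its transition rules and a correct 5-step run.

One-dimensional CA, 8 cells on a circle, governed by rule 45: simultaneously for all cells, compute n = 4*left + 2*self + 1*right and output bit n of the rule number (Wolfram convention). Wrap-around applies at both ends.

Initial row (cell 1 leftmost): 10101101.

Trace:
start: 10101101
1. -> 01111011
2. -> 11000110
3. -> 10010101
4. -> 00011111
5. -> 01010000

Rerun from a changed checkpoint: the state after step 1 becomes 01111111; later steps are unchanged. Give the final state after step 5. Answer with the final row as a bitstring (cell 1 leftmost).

00010101

state after step 1 := 01111111
2. -> 11000000
3. -> 10011110
4. -> 10010001
5. -> 00010101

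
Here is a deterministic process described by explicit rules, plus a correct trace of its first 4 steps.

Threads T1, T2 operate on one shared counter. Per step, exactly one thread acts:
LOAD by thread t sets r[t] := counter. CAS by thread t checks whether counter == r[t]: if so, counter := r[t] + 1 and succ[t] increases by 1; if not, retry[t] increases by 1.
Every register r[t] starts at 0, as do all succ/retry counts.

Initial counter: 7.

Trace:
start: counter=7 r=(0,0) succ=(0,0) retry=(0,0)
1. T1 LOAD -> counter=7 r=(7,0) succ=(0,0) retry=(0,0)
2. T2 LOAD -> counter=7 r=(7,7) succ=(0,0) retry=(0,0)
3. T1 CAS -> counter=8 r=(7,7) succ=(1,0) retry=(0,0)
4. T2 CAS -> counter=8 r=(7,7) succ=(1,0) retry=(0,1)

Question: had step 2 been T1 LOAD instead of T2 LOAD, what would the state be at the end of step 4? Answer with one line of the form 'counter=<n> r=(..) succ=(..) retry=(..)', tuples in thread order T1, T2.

counter=8 r=(7,0) succ=(1,0) retry=(0,1)

(re-executing from step 2 with the substitution; state before step 2: counter=7 r=(7,0) succ=(0,0) retry=(0,0))
2. T1 LOAD -> counter=7 r=(7,0) succ=(0,0) retry=(0,0)
3. T1 CAS -> counter=8 r=(7,0) succ=(1,0) retry=(0,0)
4. T2 CAS -> counter=8 r=(7,0) succ=(1,0) retry=(0,1)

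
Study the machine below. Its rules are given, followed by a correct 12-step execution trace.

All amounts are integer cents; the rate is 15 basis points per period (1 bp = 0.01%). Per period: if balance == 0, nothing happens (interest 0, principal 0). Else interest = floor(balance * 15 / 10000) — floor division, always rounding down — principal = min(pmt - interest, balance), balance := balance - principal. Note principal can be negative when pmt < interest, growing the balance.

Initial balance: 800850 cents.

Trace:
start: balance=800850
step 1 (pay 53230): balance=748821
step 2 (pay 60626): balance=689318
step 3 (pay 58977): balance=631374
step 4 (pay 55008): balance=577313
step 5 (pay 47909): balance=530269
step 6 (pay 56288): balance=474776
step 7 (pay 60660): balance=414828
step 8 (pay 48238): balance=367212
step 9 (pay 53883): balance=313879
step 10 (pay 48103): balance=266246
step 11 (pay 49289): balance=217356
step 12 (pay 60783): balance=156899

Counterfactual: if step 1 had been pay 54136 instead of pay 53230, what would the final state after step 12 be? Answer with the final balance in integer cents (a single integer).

155976

(re-executing from step 1 with the substitution; state before step 1: balance=800850)
step 1 (pay 54136): balance=747915
step 2 (pay 60626): balance=688410
step 3 (pay 58977): balance=630465
step 4 (pay 55008): balance=576402
step 5 (pay 47909): balance=529357
step 6 (pay 56288): balance=473863
step 7 (pay 60660): balance=413913
step 8 (pay 48238): balance=366295
step 9 (pay 53883): balance=312961
step 10 (pay 48103): balance=265327
step 11 (pay 49289): balance=216435
step 12 (pay 60783): balance=155976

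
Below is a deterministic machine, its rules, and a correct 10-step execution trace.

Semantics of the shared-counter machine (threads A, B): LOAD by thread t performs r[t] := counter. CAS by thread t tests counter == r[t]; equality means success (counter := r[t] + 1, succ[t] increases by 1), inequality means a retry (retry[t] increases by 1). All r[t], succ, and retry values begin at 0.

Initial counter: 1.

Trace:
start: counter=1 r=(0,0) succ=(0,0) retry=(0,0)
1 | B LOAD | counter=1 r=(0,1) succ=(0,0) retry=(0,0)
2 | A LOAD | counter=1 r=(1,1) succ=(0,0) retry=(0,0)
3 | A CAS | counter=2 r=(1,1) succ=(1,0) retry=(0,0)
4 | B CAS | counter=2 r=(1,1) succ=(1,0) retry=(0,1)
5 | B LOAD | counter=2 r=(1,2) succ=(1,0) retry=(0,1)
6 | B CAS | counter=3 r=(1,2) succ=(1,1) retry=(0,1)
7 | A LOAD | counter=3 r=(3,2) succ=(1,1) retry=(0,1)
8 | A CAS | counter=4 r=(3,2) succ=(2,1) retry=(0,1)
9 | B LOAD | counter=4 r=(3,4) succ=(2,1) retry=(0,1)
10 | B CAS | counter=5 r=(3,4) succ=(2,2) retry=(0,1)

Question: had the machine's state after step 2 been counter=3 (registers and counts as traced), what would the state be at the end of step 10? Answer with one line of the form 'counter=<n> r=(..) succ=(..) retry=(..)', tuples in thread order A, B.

state after step 2 := counter=3 r=(1,1) succ=(0,0) retry=(0,0)
3 | A CAS | counter=3 r=(1,1) succ=(0,0) retry=(1,0)
4 | B CAS | counter=3 r=(1,1) succ=(0,0) retry=(1,1)
5 | B LOAD | counter=3 r=(1,3) succ=(0,0) retry=(1,1)
6 | B CAS | counter=4 r=(1,3) succ=(0,1) retry=(1,1)
7 | A LOAD | counter=4 r=(4,3) succ=(0,1) retry=(1,1)
8 | A CAS | counter=5 r=(4,3) succ=(1,1) retry=(1,1)
9 | B LOAD | counter=5 r=(4,5) succ=(1,1) retry=(1,1)
10 | B CAS | counter=6 r=(4,5) succ=(1,2) retry=(1,1)

counter=6 r=(4,5) succ=(1,2) retry=(1,1)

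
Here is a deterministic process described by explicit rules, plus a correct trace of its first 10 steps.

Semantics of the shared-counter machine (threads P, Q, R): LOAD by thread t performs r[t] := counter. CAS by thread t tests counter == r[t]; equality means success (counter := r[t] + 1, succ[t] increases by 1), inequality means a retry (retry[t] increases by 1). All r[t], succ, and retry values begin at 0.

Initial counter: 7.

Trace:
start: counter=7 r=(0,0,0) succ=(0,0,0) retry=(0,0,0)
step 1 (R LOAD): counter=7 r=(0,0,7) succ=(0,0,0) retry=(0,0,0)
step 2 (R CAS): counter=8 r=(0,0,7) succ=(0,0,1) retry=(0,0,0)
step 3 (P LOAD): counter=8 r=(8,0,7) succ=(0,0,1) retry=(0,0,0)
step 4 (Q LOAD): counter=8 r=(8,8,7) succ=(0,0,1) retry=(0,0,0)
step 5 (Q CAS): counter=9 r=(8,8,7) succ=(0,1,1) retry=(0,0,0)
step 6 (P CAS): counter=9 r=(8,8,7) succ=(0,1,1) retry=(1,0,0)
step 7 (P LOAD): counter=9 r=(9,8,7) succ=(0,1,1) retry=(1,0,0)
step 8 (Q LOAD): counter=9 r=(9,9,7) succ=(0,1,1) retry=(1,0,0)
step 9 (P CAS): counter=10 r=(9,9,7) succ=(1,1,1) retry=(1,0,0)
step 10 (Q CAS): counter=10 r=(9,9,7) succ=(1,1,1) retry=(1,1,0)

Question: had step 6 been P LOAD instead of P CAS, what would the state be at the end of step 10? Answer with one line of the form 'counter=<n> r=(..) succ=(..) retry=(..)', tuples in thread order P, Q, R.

(re-executing from step 6 with the substitution; state before step 6: counter=9 r=(8,8,7) succ=(0,1,1) retry=(0,0,0))
step 6 (P LOAD): counter=9 r=(9,8,7) succ=(0,1,1) retry=(0,0,0)
step 7 (P LOAD): counter=9 r=(9,8,7) succ=(0,1,1) retry=(0,0,0)
step 8 (Q LOAD): counter=9 r=(9,9,7) succ=(0,1,1) retry=(0,0,0)
step 9 (P CAS): counter=10 r=(9,9,7) succ=(1,1,1) retry=(0,0,0)
step 10 (Q CAS): counter=10 r=(9,9,7) succ=(1,1,1) retry=(0,1,0)

counter=10 r=(9,9,7) succ=(1,1,1) retry=(0,1,0)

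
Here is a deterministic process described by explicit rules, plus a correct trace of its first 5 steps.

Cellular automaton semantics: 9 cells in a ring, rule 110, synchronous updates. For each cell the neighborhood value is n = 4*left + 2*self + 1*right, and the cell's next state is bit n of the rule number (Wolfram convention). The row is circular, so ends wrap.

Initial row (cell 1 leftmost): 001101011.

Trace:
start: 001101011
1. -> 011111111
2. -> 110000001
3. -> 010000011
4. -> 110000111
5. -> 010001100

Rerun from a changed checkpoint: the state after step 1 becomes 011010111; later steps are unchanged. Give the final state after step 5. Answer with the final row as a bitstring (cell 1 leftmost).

state after step 1 := 011010111
2. -> 111111101
3. -> 000000111
4. -> 000001101
5. -> 000011111

000011111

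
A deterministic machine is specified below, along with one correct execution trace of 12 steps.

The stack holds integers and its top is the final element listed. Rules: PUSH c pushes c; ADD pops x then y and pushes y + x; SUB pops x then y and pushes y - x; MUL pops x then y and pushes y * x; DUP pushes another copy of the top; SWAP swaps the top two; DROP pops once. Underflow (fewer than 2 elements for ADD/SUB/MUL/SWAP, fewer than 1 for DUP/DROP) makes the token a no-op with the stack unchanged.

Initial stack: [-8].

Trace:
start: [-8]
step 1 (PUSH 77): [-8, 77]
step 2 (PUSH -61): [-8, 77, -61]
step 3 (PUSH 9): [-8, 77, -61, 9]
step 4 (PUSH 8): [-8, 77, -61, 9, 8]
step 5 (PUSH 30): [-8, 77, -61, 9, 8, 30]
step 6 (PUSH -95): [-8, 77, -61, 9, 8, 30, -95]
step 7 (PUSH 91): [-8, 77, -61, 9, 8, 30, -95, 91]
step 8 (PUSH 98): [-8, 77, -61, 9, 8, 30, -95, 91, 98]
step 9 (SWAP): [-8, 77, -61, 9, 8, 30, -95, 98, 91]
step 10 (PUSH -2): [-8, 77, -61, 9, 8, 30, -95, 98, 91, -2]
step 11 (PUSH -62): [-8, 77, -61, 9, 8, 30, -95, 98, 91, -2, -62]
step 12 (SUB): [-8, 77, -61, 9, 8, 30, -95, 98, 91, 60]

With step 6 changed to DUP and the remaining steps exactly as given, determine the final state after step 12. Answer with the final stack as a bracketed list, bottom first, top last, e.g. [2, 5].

(re-executing from step 6 with the substitution; state before step 6: [-8, 77, -61, 9, 8, 30])
step 6 (DUP): [-8, 77, -61, 9, 8, 30, 30]
step 7 (PUSH 91): [-8, 77, -61, 9, 8, 30, 30, 91]
step 8 (PUSH 98): [-8, 77, -61, 9, 8, 30, 30, 91, 98]
step 9 (SWAP): [-8, 77, -61, 9, 8, 30, 30, 98, 91]
step 10 (PUSH -2): [-8, 77, -61, 9, 8, 30, 30, 98, 91, -2]
step 11 (PUSH -62): [-8, 77, -61, 9, 8, 30, 30, 98, 91, -2, -62]
step 12 (SUB): [-8, 77, -61, 9, 8, 30, 30, 98, 91, 60]

[-8, 77, -61, 9, 8, 30, 30, 98, 91, 60]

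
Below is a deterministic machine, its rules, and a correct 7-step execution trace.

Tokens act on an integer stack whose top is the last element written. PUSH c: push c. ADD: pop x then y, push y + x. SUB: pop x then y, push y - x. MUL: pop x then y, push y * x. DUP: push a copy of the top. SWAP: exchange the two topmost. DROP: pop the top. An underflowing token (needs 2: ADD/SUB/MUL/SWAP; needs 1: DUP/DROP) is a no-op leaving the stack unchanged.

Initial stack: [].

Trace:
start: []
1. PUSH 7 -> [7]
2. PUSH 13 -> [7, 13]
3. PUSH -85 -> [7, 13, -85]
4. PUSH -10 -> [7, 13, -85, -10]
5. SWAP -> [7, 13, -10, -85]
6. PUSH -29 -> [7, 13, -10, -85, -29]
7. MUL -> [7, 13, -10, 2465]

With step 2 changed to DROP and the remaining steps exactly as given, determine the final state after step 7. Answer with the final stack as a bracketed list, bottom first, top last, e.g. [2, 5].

(re-executing from step 2 with the substitution; state before step 2: [7])
2. DROP -> []
3. PUSH -85 -> [-85]
4. PUSH -10 -> [-85, -10]
5. SWAP -> [-10, -85]
6. PUSH -29 -> [-10, -85, -29]
7. MUL -> [-10, 2465]

[-10, 2465]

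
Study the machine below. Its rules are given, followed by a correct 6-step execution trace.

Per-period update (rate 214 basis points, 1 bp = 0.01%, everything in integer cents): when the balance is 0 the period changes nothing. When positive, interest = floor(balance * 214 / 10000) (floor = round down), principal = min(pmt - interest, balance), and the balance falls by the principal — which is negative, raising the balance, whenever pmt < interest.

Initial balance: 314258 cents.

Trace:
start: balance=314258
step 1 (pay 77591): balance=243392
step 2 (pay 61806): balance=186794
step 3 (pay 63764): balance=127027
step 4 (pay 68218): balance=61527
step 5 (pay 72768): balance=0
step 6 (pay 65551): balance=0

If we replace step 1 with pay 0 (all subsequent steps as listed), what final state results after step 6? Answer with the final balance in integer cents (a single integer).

(re-executing from step 1 with the substitution; state before step 1: balance=314258)
step 1 (pay 0): balance=320983
step 2 (pay 61806): balance=266046
step 3 (pay 63764): balance=207975
step 4 (pay 68218): balance=144207
step 5 (pay 72768): balance=74525
step 6 (pay 65551): balance=10568

10568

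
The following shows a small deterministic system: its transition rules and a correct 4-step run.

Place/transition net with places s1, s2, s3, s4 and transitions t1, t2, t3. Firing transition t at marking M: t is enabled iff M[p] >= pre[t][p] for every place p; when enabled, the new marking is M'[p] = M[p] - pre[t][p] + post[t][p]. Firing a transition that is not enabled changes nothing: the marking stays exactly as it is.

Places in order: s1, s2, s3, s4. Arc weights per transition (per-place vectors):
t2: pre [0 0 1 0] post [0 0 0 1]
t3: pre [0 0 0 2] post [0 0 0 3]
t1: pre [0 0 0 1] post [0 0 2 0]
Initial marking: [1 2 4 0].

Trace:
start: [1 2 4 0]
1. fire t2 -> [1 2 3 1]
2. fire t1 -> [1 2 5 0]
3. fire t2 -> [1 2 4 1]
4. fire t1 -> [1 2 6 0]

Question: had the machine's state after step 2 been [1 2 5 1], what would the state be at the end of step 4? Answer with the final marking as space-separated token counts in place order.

1 2 6 1

state after step 2 := [1 2 5 1]
3. fire t2 -> [1 2 4 2]
4. fire t1 -> [1 2 6 1]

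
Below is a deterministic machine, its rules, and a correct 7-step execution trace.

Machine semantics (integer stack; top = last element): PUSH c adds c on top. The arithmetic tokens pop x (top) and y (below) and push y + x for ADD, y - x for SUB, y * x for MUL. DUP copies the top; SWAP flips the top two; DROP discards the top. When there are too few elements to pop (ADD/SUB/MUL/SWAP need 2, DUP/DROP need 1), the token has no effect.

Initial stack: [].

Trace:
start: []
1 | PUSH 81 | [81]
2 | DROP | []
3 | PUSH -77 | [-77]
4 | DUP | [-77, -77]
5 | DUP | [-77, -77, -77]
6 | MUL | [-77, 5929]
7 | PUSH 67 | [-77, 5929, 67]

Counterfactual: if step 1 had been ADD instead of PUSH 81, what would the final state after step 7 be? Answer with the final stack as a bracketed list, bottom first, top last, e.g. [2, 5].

(re-executing from step 1 with the substitution; state before step 1: [])
1 | ADD | []
2 | DROP | []
3 | PUSH -77 | [-77]
4 | DUP | [-77, -77]
5 | DUP | [-77, -77, -77]
6 | MUL | [-77, 5929]
7 | PUSH 67 | [-77, 5929, 67]

[-77, 5929, 67]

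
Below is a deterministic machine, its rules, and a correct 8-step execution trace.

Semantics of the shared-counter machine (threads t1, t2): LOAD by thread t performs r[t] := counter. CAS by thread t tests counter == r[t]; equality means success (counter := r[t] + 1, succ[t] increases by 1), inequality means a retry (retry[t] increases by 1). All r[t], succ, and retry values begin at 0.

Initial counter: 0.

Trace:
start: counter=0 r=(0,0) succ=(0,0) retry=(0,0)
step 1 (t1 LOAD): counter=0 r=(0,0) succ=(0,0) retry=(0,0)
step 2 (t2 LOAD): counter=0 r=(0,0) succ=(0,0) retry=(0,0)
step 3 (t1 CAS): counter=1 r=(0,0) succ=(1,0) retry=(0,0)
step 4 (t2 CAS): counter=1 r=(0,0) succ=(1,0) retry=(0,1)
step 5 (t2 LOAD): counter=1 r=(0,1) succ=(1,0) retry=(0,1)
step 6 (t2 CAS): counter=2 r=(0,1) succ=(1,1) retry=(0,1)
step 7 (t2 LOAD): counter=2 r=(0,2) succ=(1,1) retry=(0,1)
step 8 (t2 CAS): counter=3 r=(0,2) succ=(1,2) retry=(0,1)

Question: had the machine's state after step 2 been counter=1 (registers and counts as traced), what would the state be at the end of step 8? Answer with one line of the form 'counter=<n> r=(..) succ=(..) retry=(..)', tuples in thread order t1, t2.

counter=3 r=(0,2) succ=(0,2) retry=(1,1)

state after step 2 := counter=1 r=(0,0) succ=(0,0) retry=(0,0)
step 3 (t1 CAS): counter=1 r=(0,0) succ=(0,0) retry=(1,0)
step 4 (t2 CAS): counter=1 r=(0,0) succ=(0,0) retry=(1,1)
step 5 (t2 LOAD): counter=1 r=(0,1) succ=(0,0) retry=(1,1)
step 6 (t2 CAS): counter=2 r=(0,1) succ=(0,1) retry=(1,1)
step 7 (t2 LOAD): counter=2 r=(0,2) succ=(0,1) retry=(1,1)
step 8 (t2 CAS): counter=3 r=(0,2) succ=(0,2) retry=(1,1)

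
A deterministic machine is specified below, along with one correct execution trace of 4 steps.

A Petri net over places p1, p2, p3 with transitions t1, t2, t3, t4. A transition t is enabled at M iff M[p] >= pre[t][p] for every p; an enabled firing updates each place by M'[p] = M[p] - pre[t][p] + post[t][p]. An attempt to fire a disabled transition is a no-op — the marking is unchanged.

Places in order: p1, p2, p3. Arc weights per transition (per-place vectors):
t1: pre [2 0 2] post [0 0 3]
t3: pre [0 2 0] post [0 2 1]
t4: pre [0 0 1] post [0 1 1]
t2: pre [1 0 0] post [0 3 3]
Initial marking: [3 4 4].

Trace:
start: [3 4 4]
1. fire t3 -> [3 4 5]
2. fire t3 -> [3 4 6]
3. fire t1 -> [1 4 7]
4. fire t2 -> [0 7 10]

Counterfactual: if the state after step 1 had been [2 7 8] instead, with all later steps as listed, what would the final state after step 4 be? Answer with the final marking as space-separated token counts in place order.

0 7 10

state after step 1 := [2 7 8]
2. fire t3 -> [2 7 9]
3. fire t1 -> [0 7 10]
4. fire t2 -> [0 7 10]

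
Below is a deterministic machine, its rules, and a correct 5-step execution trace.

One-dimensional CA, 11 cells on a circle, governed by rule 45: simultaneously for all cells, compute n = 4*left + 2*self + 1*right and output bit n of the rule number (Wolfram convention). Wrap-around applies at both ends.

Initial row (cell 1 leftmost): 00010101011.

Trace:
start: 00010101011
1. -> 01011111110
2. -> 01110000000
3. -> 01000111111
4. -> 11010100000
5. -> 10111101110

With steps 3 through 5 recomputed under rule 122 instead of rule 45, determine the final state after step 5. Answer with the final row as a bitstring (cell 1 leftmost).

(re-executing steps 3..5 under rule 122; state before step 3: 01110000000)
3. -> 11011000000
4. -> 11111100001
5. -> 00000110011

00000110011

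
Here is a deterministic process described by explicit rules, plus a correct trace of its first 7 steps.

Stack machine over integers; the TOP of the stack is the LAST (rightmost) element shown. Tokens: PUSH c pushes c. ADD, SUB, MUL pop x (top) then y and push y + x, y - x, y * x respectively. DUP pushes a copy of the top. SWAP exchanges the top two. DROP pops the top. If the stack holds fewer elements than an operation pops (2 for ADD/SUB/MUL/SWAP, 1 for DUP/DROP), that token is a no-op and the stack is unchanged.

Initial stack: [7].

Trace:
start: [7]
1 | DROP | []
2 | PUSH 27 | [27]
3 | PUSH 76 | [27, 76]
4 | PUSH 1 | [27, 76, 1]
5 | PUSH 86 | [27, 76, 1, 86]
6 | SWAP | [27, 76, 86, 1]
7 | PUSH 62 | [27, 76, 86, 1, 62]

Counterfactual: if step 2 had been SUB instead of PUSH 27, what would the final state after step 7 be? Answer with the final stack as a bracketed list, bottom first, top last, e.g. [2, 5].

(re-executing from step 2 with the substitution; state before step 2: [])
2 | SUB | []
3 | PUSH 76 | [76]
4 | PUSH 1 | [76, 1]
5 | PUSH 86 | [76, 1, 86]
6 | SWAP | [76, 86, 1]
7 | PUSH 62 | [76, 86, 1, 62]

[76, 86, 1, 62]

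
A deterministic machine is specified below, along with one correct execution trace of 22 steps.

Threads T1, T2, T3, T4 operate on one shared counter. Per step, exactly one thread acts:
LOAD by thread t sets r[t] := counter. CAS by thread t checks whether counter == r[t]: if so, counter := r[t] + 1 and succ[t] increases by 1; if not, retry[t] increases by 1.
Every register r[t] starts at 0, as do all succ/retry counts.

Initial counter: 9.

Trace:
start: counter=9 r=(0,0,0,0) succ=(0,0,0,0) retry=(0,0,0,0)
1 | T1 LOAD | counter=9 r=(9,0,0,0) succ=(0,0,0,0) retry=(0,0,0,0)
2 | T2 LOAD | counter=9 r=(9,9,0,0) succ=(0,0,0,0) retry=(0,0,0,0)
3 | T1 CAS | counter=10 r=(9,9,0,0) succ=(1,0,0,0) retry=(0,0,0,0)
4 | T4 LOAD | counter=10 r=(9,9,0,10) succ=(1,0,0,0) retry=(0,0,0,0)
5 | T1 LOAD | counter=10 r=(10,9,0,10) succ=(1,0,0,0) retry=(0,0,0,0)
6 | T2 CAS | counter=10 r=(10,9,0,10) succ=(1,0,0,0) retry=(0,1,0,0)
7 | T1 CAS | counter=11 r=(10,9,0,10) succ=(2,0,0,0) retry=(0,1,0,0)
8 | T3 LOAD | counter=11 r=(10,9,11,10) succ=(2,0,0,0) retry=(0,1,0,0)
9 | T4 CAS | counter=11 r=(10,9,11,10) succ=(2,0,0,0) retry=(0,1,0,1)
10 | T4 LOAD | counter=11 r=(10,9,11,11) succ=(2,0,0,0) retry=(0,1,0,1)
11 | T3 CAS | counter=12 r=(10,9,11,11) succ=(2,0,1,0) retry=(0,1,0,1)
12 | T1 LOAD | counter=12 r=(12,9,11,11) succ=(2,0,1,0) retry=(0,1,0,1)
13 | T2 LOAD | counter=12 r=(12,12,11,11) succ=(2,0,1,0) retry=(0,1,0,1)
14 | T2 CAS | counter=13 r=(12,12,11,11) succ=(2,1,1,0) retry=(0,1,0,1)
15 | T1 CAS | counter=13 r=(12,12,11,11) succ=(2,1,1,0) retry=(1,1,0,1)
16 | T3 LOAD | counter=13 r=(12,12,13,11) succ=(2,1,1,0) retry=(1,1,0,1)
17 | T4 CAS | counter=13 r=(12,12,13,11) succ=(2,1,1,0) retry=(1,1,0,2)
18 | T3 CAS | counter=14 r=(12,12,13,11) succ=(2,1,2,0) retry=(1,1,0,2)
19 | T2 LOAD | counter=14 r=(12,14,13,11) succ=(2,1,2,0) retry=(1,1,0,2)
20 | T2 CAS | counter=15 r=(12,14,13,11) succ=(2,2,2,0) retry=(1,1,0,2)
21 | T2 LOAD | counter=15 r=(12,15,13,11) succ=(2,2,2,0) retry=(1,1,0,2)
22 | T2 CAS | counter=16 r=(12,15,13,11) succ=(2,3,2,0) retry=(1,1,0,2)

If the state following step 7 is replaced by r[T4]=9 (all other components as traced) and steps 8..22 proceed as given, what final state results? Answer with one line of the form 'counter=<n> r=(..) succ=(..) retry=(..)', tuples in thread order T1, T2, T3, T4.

counter=16 r=(12,15,13,11) succ=(2,3,2,0) retry=(1,1,0,2)

state after step 7 := counter=11 r=(10,9,0,9) succ=(2,0,0,0) retry=(0,1,0,0)
8 | T3 LOAD | counter=11 r=(10,9,11,9) succ=(2,0,0,0) retry=(0,1,0,0)
9 | T4 CAS | counter=11 r=(10,9,11,9) succ=(2,0,0,0) retry=(0,1,0,1)
10 | T4 LOAD | counter=11 r=(10,9,11,11) succ=(2,0,0,0) retry=(0,1,0,1)
11 | T3 CAS | counter=12 r=(10,9,11,11) succ=(2,0,1,0) retry=(0,1,0,1)
12 | T1 LOAD | counter=12 r=(12,9,11,11) succ=(2,0,1,0) retry=(0,1,0,1)
13 | T2 LOAD | counter=12 r=(12,12,11,11) succ=(2,0,1,0) retry=(0,1,0,1)
14 | T2 CAS | counter=13 r=(12,12,11,11) succ=(2,1,1,0) retry=(0,1,0,1)
15 | T1 CAS | counter=13 r=(12,12,11,11) succ=(2,1,1,0) retry=(1,1,0,1)
16 | T3 LOAD | counter=13 r=(12,12,13,11) succ=(2,1,1,0) retry=(1,1,0,1)
17 | T4 CAS | counter=13 r=(12,12,13,11) succ=(2,1,1,0) retry=(1,1,0,2)
18 | T3 CAS | counter=14 r=(12,12,13,11) succ=(2,1,2,0) retry=(1,1,0,2)
19 | T2 LOAD | counter=14 r=(12,14,13,11) succ=(2,1,2,0) retry=(1,1,0,2)
20 | T2 CAS | counter=15 r=(12,14,13,11) succ=(2,2,2,0) retry=(1,1,0,2)
21 | T2 LOAD | counter=15 r=(12,15,13,11) succ=(2,2,2,0) retry=(1,1,0,2)
22 | T2 CAS | counter=16 r=(12,15,13,11) succ=(2,3,2,0) retry=(1,1,0,2)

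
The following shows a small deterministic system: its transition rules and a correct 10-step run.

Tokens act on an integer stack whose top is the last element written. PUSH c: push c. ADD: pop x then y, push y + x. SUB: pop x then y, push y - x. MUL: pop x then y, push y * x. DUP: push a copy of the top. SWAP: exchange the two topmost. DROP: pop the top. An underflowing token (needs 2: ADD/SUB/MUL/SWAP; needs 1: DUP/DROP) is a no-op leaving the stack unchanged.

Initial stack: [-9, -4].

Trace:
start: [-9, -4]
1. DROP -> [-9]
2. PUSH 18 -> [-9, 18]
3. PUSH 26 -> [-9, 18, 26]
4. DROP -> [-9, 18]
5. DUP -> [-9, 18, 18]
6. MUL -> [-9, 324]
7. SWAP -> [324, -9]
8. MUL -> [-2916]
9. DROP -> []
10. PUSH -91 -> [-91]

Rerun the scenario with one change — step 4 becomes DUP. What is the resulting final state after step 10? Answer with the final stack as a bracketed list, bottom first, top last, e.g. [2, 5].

[-9, 18, -91]

(re-executing from step 4 with the substitution; state before step 4: [-9, 18, 26])
4. DUP -> [-9, 18, 26, 26]
5. DUP -> [-9, 18, 26, 26, 26]
6. MUL -> [-9, 18, 26, 676]
7. SWAP -> [-9, 18, 676, 26]
8. MUL -> [-9, 18, 17576]
9. DROP -> [-9, 18]
10. PUSH -91 -> [-9, 18, -91]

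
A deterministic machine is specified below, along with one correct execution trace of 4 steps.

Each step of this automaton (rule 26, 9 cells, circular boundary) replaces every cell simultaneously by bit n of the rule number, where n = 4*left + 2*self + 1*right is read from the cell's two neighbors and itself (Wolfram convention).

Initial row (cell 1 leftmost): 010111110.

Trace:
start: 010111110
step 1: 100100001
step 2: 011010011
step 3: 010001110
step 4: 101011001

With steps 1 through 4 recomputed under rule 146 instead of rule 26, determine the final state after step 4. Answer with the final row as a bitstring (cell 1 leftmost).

(re-executing steps 1..4 under rule 146; state before step 1: 010111110)
step 1: 100011101
step 2: 010101000
step 3: 100000100
step 4: 010001011

010001011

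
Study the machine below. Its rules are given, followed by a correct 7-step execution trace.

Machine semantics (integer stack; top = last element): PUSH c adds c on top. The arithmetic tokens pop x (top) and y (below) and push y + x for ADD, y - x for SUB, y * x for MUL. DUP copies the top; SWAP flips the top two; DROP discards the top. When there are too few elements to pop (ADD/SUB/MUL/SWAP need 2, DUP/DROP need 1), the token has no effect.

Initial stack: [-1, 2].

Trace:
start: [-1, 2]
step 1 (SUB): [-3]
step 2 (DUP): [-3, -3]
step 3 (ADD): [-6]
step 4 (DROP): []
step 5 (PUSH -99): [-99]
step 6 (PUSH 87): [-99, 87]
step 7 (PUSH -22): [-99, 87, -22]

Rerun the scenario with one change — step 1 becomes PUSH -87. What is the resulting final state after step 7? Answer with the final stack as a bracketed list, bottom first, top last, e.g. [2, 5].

(re-executing from step 1 with the substitution; state before step 1: [-1, 2])
step 1 (PUSH -87): [-1, 2, -87]
step 2 (DUP): [-1, 2, -87, -87]
step 3 (ADD): [-1, 2, -174]
step 4 (DROP): [-1, 2]
step 5 (PUSH -99): [-1, 2, -99]
step 6 (PUSH 87): [-1, 2, -99, 87]
step 7 (PUSH -22): [-1, 2, -99, 87, -22]

[-1, 2, -99, 87, -22]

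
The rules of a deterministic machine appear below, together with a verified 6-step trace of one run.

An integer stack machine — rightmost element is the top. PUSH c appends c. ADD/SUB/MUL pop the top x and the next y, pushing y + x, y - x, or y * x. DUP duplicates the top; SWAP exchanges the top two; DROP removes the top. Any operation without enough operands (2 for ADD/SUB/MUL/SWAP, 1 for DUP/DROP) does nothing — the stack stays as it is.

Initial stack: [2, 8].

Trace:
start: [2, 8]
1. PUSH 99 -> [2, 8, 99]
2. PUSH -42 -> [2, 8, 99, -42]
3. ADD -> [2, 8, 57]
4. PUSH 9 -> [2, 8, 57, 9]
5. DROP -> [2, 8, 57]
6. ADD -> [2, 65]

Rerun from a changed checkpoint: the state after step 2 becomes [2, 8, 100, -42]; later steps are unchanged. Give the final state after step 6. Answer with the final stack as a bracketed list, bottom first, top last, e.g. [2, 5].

state after step 2 := [2, 8, 100, -42]
3. ADD -> [2, 8, 58]
4. PUSH 9 -> [2, 8, 58, 9]
5. DROP -> [2, 8, 58]
6. ADD -> [2, 66]

[2, 66]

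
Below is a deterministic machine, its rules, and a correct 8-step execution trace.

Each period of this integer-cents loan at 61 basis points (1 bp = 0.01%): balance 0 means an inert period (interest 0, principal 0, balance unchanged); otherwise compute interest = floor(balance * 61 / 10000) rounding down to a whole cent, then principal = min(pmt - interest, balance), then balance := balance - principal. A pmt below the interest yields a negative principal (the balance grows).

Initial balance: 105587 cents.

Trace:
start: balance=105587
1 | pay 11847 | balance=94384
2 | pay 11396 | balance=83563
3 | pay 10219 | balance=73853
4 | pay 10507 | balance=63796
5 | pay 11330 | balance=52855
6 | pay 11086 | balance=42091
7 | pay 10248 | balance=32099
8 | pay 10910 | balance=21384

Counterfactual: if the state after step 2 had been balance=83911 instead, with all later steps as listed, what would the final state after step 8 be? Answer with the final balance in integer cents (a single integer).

state after step 2 := balance=83911
3 | pay 10219 | balance=74203
4 | pay 10507 | balance=64148
5 | pay 11330 | balance=53209
6 | pay 11086 | balance=42447
7 | pay 10248 | balance=32457
8 | pay 10910 | balance=21744

21744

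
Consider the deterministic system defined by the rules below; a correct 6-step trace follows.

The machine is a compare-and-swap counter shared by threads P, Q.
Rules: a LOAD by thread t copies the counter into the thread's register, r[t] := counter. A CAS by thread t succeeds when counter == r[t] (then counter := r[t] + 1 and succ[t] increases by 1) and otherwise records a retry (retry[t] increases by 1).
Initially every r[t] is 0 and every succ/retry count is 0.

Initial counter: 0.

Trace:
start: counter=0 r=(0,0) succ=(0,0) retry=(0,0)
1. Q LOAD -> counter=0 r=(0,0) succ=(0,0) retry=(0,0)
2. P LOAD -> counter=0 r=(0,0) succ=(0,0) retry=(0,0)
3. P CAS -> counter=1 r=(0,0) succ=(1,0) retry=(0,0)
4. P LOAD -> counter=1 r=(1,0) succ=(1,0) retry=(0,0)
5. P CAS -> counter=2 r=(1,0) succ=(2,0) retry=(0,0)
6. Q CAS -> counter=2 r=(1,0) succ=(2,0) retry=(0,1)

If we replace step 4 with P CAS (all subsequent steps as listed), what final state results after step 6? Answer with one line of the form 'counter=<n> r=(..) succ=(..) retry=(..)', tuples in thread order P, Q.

(re-executing from step 4 with the substitution; state before step 4: counter=1 r=(0,0) succ=(1,0) retry=(0,0))
4. P CAS -> counter=1 r=(0,0) succ=(1,0) retry=(1,0)
5. P CAS -> counter=1 r=(0,0) succ=(1,0) retry=(2,0)
6. Q CAS -> counter=1 r=(0,0) succ=(1,0) retry=(2,1)

counter=1 r=(0,0) succ=(1,0) retry=(2,1)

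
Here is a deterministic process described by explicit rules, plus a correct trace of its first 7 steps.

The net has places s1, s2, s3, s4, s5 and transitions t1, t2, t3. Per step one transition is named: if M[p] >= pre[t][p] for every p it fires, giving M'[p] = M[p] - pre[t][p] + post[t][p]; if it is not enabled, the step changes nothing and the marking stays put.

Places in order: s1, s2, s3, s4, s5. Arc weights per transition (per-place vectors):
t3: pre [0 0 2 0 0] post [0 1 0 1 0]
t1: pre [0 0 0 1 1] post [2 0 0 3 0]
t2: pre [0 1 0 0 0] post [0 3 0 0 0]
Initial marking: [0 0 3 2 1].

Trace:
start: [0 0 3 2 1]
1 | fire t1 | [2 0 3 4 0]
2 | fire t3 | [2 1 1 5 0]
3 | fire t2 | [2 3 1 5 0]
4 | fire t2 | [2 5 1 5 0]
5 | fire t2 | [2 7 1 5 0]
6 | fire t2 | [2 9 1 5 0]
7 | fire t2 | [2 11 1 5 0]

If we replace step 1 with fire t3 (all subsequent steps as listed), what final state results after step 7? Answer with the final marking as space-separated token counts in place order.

(re-executing from step 1 with the substitution; state before step 1: [0 0 3 2 1])
1 | fire t3 | [0 1 1 3 1]
2 | fire t3 | [0 1 1 3 1]
3 | fire t2 | [0 3 1 3 1]
4 | fire t2 | [0 5 1 3 1]
5 | fire t2 | [0 7 1 3 1]
6 | fire t2 | [0 9 1 3 1]
7 | fire t2 | [0 11 1 3 1]

0 11 1 3 1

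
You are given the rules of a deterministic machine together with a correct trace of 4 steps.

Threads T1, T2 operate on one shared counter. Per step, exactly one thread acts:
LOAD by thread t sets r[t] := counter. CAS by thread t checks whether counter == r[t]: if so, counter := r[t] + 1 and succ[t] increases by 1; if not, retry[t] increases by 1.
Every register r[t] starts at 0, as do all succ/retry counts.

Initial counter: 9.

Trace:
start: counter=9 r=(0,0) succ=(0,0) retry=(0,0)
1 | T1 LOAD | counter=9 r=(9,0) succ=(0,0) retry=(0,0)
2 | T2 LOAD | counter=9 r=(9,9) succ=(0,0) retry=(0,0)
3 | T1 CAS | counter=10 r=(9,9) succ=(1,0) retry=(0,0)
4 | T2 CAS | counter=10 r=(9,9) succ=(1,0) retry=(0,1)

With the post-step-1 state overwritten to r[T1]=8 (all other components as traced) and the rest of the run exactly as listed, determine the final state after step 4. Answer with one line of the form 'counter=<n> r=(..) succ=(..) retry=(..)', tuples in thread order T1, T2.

counter=10 r=(8,9) succ=(0,1) retry=(1,0)

state after step 1 := counter=9 r=(8,0) succ=(0,0) retry=(0,0)
2 | T2 LOAD | counter=9 r=(8,9) succ=(0,0) retry=(0,0)
3 | T1 CAS | counter=9 r=(8,9) succ=(0,0) retry=(1,0)
4 | T2 CAS | counter=10 r=(8,9) succ=(0,1) retry=(1,0)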